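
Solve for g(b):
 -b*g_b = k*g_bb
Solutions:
 g(b) = C1 + C2*sqrt(k)*erf(sqrt(2)*b*sqrt(1/k)/2)


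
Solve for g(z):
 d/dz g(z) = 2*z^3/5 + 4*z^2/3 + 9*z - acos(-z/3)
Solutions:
 g(z) = C1 + z^4/10 + 4*z^3/9 + 9*z^2/2 - z*acos(-z/3) - sqrt(9 - z^2)


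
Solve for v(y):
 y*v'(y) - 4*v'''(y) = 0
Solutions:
 v(y) = C1 + Integral(C2*airyai(2^(1/3)*y/2) + C3*airybi(2^(1/3)*y/2), y)


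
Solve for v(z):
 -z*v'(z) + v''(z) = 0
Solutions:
 v(z) = C1 + C2*erfi(sqrt(2)*z/2)


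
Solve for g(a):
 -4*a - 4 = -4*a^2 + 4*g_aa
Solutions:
 g(a) = C1 + C2*a + a^4/12 - a^3/6 - a^2/2


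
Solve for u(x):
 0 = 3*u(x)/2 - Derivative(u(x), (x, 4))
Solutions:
 u(x) = C1*exp(-2^(3/4)*3^(1/4)*x/2) + C2*exp(2^(3/4)*3^(1/4)*x/2) + C3*sin(2^(3/4)*3^(1/4)*x/2) + C4*cos(2^(3/4)*3^(1/4)*x/2)


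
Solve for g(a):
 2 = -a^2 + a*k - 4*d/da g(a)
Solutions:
 g(a) = C1 - a^3/12 + a^2*k/8 - a/2


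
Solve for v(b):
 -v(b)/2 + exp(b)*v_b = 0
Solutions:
 v(b) = C1*exp(-exp(-b)/2)


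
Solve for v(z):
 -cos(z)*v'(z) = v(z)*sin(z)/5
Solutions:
 v(z) = C1*cos(z)^(1/5)


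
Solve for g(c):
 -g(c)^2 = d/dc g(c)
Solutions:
 g(c) = 1/(C1 + c)


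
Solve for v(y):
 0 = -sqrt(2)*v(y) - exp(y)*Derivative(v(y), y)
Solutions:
 v(y) = C1*exp(sqrt(2)*exp(-y))


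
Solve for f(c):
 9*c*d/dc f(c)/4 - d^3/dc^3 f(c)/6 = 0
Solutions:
 f(c) = C1 + Integral(C2*airyai(3*2^(2/3)*c/2) + C3*airybi(3*2^(2/3)*c/2), c)


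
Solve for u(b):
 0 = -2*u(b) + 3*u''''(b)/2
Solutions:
 u(b) = C1*exp(-sqrt(2)*3^(3/4)*b/3) + C2*exp(sqrt(2)*3^(3/4)*b/3) + C3*sin(sqrt(2)*3^(3/4)*b/3) + C4*cos(sqrt(2)*3^(3/4)*b/3)


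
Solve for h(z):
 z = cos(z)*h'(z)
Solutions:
 h(z) = C1 + Integral(z/cos(z), z)


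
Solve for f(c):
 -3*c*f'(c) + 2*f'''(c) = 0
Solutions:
 f(c) = C1 + Integral(C2*airyai(2^(2/3)*3^(1/3)*c/2) + C3*airybi(2^(2/3)*3^(1/3)*c/2), c)


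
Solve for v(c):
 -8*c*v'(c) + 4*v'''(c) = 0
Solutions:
 v(c) = C1 + Integral(C2*airyai(2^(1/3)*c) + C3*airybi(2^(1/3)*c), c)


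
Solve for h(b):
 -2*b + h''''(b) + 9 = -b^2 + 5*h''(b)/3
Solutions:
 h(b) = C1 + C2*b + C3*exp(-sqrt(15)*b/3) + C4*exp(sqrt(15)*b/3) + b^4/20 - b^3/5 + 153*b^2/50


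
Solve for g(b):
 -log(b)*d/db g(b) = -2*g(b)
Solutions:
 g(b) = C1*exp(2*li(b))


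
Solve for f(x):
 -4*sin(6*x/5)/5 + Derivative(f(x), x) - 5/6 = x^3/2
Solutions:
 f(x) = C1 + x^4/8 + 5*x/6 - 2*cos(6*x/5)/3


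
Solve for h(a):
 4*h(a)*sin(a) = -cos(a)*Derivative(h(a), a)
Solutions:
 h(a) = C1*cos(a)^4


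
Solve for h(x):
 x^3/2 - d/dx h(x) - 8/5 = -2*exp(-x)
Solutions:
 h(x) = C1 + x^4/8 - 8*x/5 - 2*exp(-x)


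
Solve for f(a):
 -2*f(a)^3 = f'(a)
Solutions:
 f(a) = -sqrt(2)*sqrt(-1/(C1 - 2*a))/2
 f(a) = sqrt(2)*sqrt(-1/(C1 - 2*a))/2


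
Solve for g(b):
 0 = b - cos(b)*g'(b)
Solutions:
 g(b) = C1 + Integral(b/cos(b), b)


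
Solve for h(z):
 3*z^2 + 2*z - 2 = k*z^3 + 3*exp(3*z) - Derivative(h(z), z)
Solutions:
 h(z) = C1 + k*z^4/4 - z^3 - z^2 + 2*z + exp(3*z)


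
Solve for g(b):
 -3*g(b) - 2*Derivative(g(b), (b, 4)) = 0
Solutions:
 g(b) = (C1*sin(6^(1/4)*b/2) + C2*cos(6^(1/4)*b/2))*exp(-6^(1/4)*b/2) + (C3*sin(6^(1/4)*b/2) + C4*cos(6^(1/4)*b/2))*exp(6^(1/4)*b/2)


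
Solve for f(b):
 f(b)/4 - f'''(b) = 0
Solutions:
 f(b) = C3*exp(2^(1/3)*b/2) + (C1*sin(2^(1/3)*sqrt(3)*b/4) + C2*cos(2^(1/3)*sqrt(3)*b/4))*exp(-2^(1/3)*b/4)


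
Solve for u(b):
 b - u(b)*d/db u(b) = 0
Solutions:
 u(b) = -sqrt(C1 + b^2)
 u(b) = sqrt(C1 + b^2)


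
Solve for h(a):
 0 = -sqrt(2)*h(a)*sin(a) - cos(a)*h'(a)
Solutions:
 h(a) = C1*cos(a)^(sqrt(2))


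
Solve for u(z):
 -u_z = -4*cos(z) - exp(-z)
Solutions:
 u(z) = C1 + 4*sin(z) - exp(-z)


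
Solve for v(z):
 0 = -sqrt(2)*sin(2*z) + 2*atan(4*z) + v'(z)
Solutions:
 v(z) = C1 - 2*z*atan(4*z) + log(16*z^2 + 1)/4 - sqrt(2)*cos(2*z)/2


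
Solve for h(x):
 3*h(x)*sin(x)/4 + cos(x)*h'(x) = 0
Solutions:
 h(x) = C1*cos(x)^(3/4)


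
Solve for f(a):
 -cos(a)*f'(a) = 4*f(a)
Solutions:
 f(a) = C1*(sin(a)^2 - 2*sin(a) + 1)/(sin(a)^2 + 2*sin(a) + 1)


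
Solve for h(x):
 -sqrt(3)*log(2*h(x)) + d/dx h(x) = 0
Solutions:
 -sqrt(3)*Integral(1/(log(_y) + log(2)), (_y, h(x)))/3 = C1 - x


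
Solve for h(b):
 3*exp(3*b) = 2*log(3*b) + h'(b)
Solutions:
 h(b) = C1 - 2*b*log(b) + 2*b*(1 - log(3)) + exp(3*b)


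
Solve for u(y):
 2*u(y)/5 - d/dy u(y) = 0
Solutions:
 u(y) = C1*exp(2*y/5)


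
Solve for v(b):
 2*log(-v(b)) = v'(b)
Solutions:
 -li(-v(b)) = C1 + 2*b


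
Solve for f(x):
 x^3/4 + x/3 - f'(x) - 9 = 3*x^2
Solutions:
 f(x) = C1 + x^4/16 - x^3 + x^2/6 - 9*x


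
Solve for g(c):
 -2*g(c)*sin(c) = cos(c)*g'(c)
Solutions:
 g(c) = C1*cos(c)^2


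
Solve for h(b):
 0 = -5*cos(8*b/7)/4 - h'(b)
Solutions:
 h(b) = C1 - 35*sin(8*b/7)/32


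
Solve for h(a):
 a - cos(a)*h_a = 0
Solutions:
 h(a) = C1 + Integral(a/cos(a), a)


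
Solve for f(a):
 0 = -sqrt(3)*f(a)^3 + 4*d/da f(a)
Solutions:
 f(a) = -sqrt(2)*sqrt(-1/(C1 + sqrt(3)*a))
 f(a) = sqrt(2)*sqrt(-1/(C1 + sqrt(3)*a))


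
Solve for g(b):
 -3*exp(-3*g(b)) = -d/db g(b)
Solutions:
 g(b) = log(C1 + 9*b)/3
 g(b) = log((-3^(1/3) - 3^(5/6)*I)*(C1 + 3*b)^(1/3)/2)
 g(b) = log((-3^(1/3) + 3^(5/6)*I)*(C1 + 3*b)^(1/3)/2)


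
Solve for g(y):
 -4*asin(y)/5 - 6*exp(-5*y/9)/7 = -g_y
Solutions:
 g(y) = C1 + 4*y*asin(y)/5 + 4*sqrt(1 - y^2)/5 - 54*exp(-5*y/9)/35


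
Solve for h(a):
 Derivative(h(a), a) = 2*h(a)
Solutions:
 h(a) = C1*exp(2*a)


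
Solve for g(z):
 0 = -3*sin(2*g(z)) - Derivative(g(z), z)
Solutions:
 g(z) = pi - acos((-C1 - exp(12*z))/(C1 - exp(12*z)))/2
 g(z) = acos((-C1 - exp(12*z))/(C1 - exp(12*z)))/2


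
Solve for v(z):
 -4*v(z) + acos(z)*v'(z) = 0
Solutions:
 v(z) = C1*exp(4*Integral(1/acos(z), z))


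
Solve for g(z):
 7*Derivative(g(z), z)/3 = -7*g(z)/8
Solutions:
 g(z) = C1*exp(-3*z/8)


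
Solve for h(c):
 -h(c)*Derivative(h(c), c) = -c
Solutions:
 h(c) = -sqrt(C1 + c^2)
 h(c) = sqrt(C1 + c^2)


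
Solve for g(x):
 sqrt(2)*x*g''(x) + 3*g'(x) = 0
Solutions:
 g(x) = C1 + C2*x^(1 - 3*sqrt(2)/2)


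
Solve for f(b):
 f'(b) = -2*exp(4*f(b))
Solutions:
 f(b) = log(-I*(1/(C1 + 8*b))^(1/4))
 f(b) = log(I*(1/(C1 + 8*b))^(1/4))
 f(b) = log(-(1/(C1 + 8*b))^(1/4))
 f(b) = log(1/(C1 + 8*b))/4


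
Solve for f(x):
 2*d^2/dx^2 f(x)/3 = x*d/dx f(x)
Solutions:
 f(x) = C1 + C2*erfi(sqrt(3)*x/2)


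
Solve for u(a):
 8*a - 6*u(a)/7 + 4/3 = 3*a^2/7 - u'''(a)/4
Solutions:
 u(a) = C3*exp(2*3^(1/3)*7^(2/3)*a/7) - a^2/2 + 28*a/3 + (C1*sin(3^(5/6)*7^(2/3)*a/7) + C2*cos(3^(5/6)*7^(2/3)*a/7))*exp(-3^(1/3)*7^(2/3)*a/7) + 14/9


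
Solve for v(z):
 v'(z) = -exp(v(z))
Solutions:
 v(z) = log(1/(C1 + z))


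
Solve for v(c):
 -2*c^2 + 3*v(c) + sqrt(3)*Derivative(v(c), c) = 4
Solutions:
 v(c) = C1*exp(-sqrt(3)*c) + 2*c^2/3 - 4*sqrt(3)*c/9 + 16/9


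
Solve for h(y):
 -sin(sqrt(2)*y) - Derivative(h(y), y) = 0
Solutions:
 h(y) = C1 + sqrt(2)*cos(sqrt(2)*y)/2


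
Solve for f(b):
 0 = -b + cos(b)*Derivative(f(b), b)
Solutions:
 f(b) = C1 + Integral(b/cos(b), b)


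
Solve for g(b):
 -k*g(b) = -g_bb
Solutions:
 g(b) = C1*exp(-b*sqrt(k)) + C2*exp(b*sqrt(k))


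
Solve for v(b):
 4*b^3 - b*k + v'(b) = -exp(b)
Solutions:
 v(b) = C1 - b^4 + b^2*k/2 - exp(b)


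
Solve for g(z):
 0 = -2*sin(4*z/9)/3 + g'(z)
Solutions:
 g(z) = C1 - 3*cos(4*z/9)/2


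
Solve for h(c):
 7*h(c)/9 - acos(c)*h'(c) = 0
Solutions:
 h(c) = C1*exp(7*Integral(1/acos(c), c)/9)


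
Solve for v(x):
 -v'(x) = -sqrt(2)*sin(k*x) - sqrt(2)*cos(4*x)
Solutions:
 v(x) = C1 + sqrt(2)*sin(4*x)/4 - sqrt(2)*cos(k*x)/k


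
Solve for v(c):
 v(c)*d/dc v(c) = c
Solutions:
 v(c) = -sqrt(C1 + c^2)
 v(c) = sqrt(C1 + c^2)


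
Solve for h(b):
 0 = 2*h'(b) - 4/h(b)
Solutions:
 h(b) = -sqrt(C1 + 4*b)
 h(b) = sqrt(C1 + 4*b)


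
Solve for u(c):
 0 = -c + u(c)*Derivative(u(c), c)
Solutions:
 u(c) = -sqrt(C1 + c^2)
 u(c) = sqrt(C1 + c^2)


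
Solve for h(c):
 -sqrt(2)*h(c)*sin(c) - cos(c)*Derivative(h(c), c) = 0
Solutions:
 h(c) = C1*cos(c)^(sqrt(2))


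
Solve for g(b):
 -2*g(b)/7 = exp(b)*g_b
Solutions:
 g(b) = C1*exp(2*exp(-b)/7)


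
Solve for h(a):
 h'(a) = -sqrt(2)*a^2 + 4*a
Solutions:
 h(a) = C1 - sqrt(2)*a^3/3 + 2*a^2


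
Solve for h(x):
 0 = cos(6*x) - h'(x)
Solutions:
 h(x) = C1 + sin(6*x)/6


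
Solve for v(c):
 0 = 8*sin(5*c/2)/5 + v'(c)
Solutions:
 v(c) = C1 + 16*cos(5*c/2)/25


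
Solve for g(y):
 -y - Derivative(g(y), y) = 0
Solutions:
 g(y) = C1 - y^2/2


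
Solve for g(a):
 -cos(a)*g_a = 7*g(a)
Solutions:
 g(a) = C1*sqrt(sin(a) - 1)*(sin(a)^3 - 3*sin(a)^2 + 3*sin(a) - 1)/(sqrt(sin(a) + 1)*(sin(a)^3 + 3*sin(a)^2 + 3*sin(a) + 1))


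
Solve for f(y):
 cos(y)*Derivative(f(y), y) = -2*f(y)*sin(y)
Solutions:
 f(y) = C1*cos(y)^2


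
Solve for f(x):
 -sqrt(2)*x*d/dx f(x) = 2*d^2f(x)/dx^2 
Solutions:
 f(x) = C1 + C2*erf(2^(1/4)*x/2)


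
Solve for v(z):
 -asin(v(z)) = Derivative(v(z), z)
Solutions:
 Integral(1/asin(_y), (_y, v(z))) = C1 - z


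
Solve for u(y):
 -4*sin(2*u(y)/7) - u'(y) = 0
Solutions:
 4*y + 7*log(cos(2*u(y)/7) - 1)/4 - 7*log(cos(2*u(y)/7) + 1)/4 = C1


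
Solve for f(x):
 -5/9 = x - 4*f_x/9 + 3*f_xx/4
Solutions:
 f(x) = C1 + C2*exp(16*x/27) + 9*x^2/8 + 323*x/64


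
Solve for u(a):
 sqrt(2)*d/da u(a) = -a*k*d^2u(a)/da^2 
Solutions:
 u(a) = C1 + a^(((re(k) - sqrt(2))*re(k) + im(k)^2)/(re(k)^2 + im(k)^2))*(C2*sin(sqrt(2)*log(a)*Abs(im(k))/(re(k)^2 + im(k)^2)) + C3*cos(sqrt(2)*log(a)*im(k)/(re(k)^2 + im(k)^2)))


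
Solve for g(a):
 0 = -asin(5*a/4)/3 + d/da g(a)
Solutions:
 g(a) = C1 + a*asin(5*a/4)/3 + sqrt(16 - 25*a^2)/15


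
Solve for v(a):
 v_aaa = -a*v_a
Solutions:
 v(a) = C1 + Integral(C2*airyai(-a) + C3*airybi(-a), a)


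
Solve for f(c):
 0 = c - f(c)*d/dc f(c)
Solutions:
 f(c) = -sqrt(C1 + c^2)
 f(c) = sqrt(C1 + c^2)


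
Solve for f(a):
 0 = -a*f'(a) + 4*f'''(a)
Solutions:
 f(a) = C1 + Integral(C2*airyai(2^(1/3)*a/2) + C3*airybi(2^(1/3)*a/2), a)


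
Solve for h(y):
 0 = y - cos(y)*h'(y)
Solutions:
 h(y) = C1 + Integral(y/cos(y), y)


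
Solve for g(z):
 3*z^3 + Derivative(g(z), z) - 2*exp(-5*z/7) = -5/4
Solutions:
 g(z) = C1 - 3*z^4/4 - 5*z/4 - 14*exp(-5*z/7)/5


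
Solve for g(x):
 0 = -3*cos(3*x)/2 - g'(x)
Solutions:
 g(x) = C1 - sin(3*x)/2


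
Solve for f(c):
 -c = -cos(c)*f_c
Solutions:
 f(c) = C1 + Integral(c/cos(c), c)


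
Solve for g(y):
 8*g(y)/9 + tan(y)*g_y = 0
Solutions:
 g(y) = C1/sin(y)^(8/9)


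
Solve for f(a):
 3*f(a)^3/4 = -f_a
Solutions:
 f(a) = -sqrt(2)*sqrt(-1/(C1 - 3*a))
 f(a) = sqrt(2)*sqrt(-1/(C1 - 3*a))


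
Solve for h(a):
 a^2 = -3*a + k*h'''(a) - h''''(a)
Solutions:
 h(a) = C1 + C2*a + C3*a^2 + C4*exp(a*k) + a^5/(60*k) + a^4*(3 + 2/k)/(24*k) + a^3*(3 + 2/k)/(6*k^2)


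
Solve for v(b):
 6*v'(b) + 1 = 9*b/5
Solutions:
 v(b) = C1 + 3*b^2/20 - b/6


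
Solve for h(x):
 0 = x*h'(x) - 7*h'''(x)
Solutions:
 h(x) = C1 + Integral(C2*airyai(7^(2/3)*x/7) + C3*airybi(7^(2/3)*x/7), x)


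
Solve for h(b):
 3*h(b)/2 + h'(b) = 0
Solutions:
 h(b) = C1*exp(-3*b/2)


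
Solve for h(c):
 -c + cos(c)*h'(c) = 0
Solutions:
 h(c) = C1 + Integral(c/cos(c), c)


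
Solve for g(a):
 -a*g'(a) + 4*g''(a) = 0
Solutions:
 g(a) = C1 + C2*erfi(sqrt(2)*a/4)


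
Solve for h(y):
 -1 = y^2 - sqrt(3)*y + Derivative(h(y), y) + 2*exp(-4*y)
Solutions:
 h(y) = C1 - y^3/3 + sqrt(3)*y^2/2 - y + exp(-4*y)/2


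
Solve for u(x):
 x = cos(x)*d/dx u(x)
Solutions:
 u(x) = C1 + Integral(x/cos(x), x)


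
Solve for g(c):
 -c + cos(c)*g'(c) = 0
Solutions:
 g(c) = C1 + Integral(c/cos(c), c)


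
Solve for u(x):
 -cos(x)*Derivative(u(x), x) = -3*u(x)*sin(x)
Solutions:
 u(x) = C1/cos(x)^3


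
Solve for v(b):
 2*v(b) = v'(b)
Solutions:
 v(b) = C1*exp(2*b)


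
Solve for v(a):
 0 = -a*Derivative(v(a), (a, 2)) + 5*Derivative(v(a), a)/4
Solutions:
 v(a) = C1 + C2*a^(9/4)


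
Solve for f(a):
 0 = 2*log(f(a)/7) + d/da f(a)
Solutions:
 -Integral(1/(-log(_y) + log(7)), (_y, f(a)))/2 = C1 - a


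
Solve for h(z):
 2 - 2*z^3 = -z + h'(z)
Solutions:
 h(z) = C1 - z^4/2 + z^2/2 + 2*z


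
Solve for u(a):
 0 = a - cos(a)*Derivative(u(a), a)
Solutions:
 u(a) = C1 + Integral(a/cos(a), a)


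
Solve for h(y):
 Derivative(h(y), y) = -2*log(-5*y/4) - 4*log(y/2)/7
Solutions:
 h(y) = C1 - 18*y*log(y)/7 + y*(-2*log(5) + 18/7 + 32*log(2)/7 - 2*I*pi)


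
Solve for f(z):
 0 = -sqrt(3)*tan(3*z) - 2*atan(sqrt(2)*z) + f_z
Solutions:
 f(z) = C1 + 2*z*atan(sqrt(2)*z) - sqrt(2)*log(2*z^2 + 1)/2 - sqrt(3)*log(cos(3*z))/3


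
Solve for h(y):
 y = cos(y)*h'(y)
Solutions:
 h(y) = C1 + Integral(y/cos(y), y)


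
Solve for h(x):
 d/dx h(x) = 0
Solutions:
 h(x) = C1


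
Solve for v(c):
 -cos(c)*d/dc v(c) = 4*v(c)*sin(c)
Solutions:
 v(c) = C1*cos(c)^4


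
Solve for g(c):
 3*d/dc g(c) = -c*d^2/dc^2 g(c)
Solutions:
 g(c) = C1 + C2/c^2


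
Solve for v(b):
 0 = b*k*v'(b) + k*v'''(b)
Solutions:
 v(b) = C1 + Integral(C2*airyai(-b) + C3*airybi(-b), b)


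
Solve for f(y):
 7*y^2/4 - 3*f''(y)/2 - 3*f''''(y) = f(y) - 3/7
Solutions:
 f(y) = 7*y^2/4 + (C1*sin(3^(3/4)*y*cos(atan(sqrt(39)/3)/2)/3) + C2*cos(3^(3/4)*y*cos(atan(sqrt(39)/3)/2)/3))*exp(-3^(3/4)*y*sin(atan(sqrt(39)/3)/2)/3) + (C3*sin(3^(3/4)*y*cos(atan(sqrt(39)/3)/2)/3) + C4*cos(3^(3/4)*y*cos(atan(sqrt(39)/3)/2)/3))*exp(3^(3/4)*y*sin(atan(sqrt(39)/3)/2)/3) - 135/28


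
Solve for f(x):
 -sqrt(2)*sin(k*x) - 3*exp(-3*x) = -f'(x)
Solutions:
 f(x) = C1 - exp(-3*x) - sqrt(2)*cos(k*x)/k


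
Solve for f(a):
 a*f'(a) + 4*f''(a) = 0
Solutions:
 f(a) = C1 + C2*erf(sqrt(2)*a/4)


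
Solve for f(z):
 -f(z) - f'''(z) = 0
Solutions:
 f(z) = C3*exp(-z) + (C1*sin(sqrt(3)*z/2) + C2*cos(sqrt(3)*z/2))*exp(z/2)


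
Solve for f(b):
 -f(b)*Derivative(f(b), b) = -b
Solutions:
 f(b) = -sqrt(C1 + b^2)
 f(b) = sqrt(C1 + b^2)


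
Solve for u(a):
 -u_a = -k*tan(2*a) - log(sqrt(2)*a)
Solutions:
 u(a) = C1 + a*log(a) - a + a*log(2)/2 - k*log(cos(2*a))/2


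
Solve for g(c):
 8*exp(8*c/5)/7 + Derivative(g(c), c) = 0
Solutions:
 g(c) = C1 - 5*exp(8*c/5)/7


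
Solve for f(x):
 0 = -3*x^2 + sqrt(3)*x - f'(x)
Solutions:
 f(x) = C1 - x^3 + sqrt(3)*x^2/2


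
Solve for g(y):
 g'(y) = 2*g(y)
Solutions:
 g(y) = C1*exp(2*y)


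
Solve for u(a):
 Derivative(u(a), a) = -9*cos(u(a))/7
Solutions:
 9*a/7 - log(sin(u(a)) - 1)/2 + log(sin(u(a)) + 1)/2 = C1


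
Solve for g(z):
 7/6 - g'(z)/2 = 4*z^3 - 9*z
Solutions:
 g(z) = C1 - 2*z^4 + 9*z^2 + 7*z/3


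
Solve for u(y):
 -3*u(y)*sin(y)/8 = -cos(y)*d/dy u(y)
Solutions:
 u(y) = C1/cos(y)^(3/8)


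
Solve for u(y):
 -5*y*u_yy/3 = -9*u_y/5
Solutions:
 u(y) = C1 + C2*y^(52/25)


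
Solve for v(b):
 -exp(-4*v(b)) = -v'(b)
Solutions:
 v(b) = log(-I*(C1 + 4*b)^(1/4))
 v(b) = log(I*(C1 + 4*b)^(1/4))
 v(b) = log(-(C1 + 4*b)^(1/4))
 v(b) = log(C1 + 4*b)/4


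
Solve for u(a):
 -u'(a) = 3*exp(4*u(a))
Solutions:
 u(a) = log(-I*(1/(C1 + 12*a))^(1/4))
 u(a) = log(I*(1/(C1 + 12*a))^(1/4))
 u(a) = log(-(1/(C1 + 12*a))^(1/4))
 u(a) = log(1/(C1 + 12*a))/4


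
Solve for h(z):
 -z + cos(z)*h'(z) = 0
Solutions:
 h(z) = C1 + Integral(z/cos(z), z)


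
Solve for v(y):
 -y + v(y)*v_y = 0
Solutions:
 v(y) = -sqrt(C1 + y^2)
 v(y) = sqrt(C1 + y^2)


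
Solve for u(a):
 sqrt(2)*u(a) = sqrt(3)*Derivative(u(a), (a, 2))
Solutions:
 u(a) = C1*exp(-2^(1/4)*3^(3/4)*a/3) + C2*exp(2^(1/4)*3^(3/4)*a/3)


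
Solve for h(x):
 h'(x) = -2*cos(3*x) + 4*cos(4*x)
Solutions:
 h(x) = C1 - 2*sin(3*x)/3 + sin(4*x)


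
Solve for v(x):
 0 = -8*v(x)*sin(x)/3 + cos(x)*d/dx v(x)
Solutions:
 v(x) = C1/cos(x)^(8/3)


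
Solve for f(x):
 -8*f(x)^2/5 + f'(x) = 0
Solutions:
 f(x) = -5/(C1 + 8*x)


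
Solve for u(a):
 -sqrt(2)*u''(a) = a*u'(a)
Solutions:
 u(a) = C1 + C2*erf(2^(1/4)*a/2)


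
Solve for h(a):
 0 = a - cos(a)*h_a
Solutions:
 h(a) = C1 + Integral(a/cos(a), a)


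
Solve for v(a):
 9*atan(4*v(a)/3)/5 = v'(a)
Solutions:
 Integral(1/atan(4*_y/3), (_y, v(a))) = C1 + 9*a/5


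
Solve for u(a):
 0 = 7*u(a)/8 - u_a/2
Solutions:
 u(a) = C1*exp(7*a/4)


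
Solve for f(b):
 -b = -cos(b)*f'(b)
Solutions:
 f(b) = C1 + Integral(b/cos(b), b)


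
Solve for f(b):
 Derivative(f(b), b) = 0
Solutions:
 f(b) = C1


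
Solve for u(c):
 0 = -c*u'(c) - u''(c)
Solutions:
 u(c) = C1 + C2*erf(sqrt(2)*c/2)


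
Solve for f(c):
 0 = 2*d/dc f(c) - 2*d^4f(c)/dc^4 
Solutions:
 f(c) = C1 + C4*exp(c) + (C2*sin(sqrt(3)*c/2) + C3*cos(sqrt(3)*c/2))*exp(-c/2)


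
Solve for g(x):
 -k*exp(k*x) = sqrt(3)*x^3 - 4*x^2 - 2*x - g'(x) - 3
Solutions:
 g(x) = C1 + sqrt(3)*x^4/4 - 4*x^3/3 - x^2 - 3*x + exp(k*x)


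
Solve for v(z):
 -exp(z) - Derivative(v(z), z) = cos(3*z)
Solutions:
 v(z) = C1 - exp(z) - sin(3*z)/3


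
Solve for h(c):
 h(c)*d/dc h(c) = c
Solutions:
 h(c) = -sqrt(C1 + c^2)
 h(c) = sqrt(C1 + c^2)


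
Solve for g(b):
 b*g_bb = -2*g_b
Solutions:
 g(b) = C1 + C2/b


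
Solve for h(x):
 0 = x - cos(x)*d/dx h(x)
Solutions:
 h(x) = C1 + Integral(x/cos(x), x)


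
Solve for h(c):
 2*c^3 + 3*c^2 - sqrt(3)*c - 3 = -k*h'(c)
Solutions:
 h(c) = C1 - c^4/(2*k) - c^3/k + sqrt(3)*c^2/(2*k) + 3*c/k


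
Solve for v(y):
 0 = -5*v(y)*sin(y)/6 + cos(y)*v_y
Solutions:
 v(y) = C1/cos(y)^(5/6)


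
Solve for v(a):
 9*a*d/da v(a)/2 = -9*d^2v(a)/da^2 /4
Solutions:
 v(a) = C1 + C2*erf(a)


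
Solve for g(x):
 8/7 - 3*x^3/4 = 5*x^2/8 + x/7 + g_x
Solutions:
 g(x) = C1 - 3*x^4/16 - 5*x^3/24 - x^2/14 + 8*x/7


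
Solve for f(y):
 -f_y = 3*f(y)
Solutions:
 f(y) = C1*exp(-3*y)


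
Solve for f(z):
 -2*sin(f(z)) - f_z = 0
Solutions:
 f(z) = -acos((-C1 - exp(4*z))/(C1 - exp(4*z))) + 2*pi
 f(z) = acos((-C1 - exp(4*z))/(C1 - exp(4*z)))


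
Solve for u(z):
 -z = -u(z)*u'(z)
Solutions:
 u(z) = -sqrt(C1 + z^2)
 u(z) = sqrt(C1 + z^2)


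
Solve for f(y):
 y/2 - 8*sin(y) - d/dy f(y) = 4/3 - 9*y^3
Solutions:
 f(y) = C1 + 9*y^4/4 + y^2/4 - 4*y/3 + 8*cos(y)


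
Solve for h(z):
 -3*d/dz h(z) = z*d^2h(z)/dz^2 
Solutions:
 h(z) = C1 + C2/z^2


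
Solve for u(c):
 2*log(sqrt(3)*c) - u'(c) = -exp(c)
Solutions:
 u(c) = C1 + 2*c*log(c) + c*(-2 + log(3)) + exp(c)


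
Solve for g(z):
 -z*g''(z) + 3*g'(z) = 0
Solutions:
 g(z) = C1 + C2*z^4


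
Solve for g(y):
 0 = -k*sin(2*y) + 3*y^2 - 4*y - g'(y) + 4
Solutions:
 g(y) = C1 + k*cos(2*y)/2 + y^3 - 2*y^2 + 4*y


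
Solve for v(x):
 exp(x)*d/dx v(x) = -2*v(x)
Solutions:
 v(x) = C1*exp(2*exp(-x))


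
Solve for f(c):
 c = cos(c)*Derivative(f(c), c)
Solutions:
 f(c) = C1 + Integral(c/cos(c), c)


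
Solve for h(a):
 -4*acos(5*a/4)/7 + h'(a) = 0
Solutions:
 h(a) = C1 + 4*a*acos(5*a/4)/7 - 4*sqrt(16 - 25*a^2)/35


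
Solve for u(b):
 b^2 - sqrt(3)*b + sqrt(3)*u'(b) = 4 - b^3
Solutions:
 u(b) = C1 - sqrt(3)*b^4/12 - sqrt(3)*b^3/9 + b^2/2 + 4*sqrt(3)*b/3


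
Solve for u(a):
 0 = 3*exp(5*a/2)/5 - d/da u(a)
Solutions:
 u(a) = C1 + 6*exp(5*a/2)/25


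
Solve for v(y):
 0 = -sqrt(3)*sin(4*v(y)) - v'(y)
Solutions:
 v(y) = -acos((-C1 - exp(8*sqrt(3)*y))/(C1 - exp(8*sqrt(3)*y)))/4 + pi/2
 v(y) = acos((-C1 - exp(8*sqrt(3)*y))/(C1 - exp(8*sqrt(3)*y)))/4


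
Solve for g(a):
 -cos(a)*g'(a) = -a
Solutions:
 g(a) = C1 + Integral(a/cos(a), a)


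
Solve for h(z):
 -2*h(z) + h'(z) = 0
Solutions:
 h(z) = C1*exp(2*z)


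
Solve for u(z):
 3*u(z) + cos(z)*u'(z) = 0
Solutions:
 u(z) = C1*(sin(z) - 1)^(3/2)/(sin(z) + 1)^(3/2)


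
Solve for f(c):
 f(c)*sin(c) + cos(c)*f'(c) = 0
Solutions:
 f(c) = C1*cos(c)


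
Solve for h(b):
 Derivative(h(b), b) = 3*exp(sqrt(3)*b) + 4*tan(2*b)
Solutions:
 h(b) = C1 + sqrt(3)*exp(sqrt(3)*b) - 2*log(cos(2*b))


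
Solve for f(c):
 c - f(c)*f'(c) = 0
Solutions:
 f(c) = -sqrt(C1 + c^2)
 f(c) = sqrt(C1 + c^2)


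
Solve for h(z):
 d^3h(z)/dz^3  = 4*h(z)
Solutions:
 h(z) = C3*exp(2^(2/3)*z) + (C1*sin(2^(2/3)*sqrt(3)*z/2) + C2*cos(2^(2/3)*sqrt(3)*z/2))*exp(-2^(2/3)*z/2)


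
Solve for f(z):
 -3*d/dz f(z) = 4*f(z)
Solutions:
 f(z) = C1*exp(-4*z/3)


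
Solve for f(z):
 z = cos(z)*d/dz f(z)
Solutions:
 f(z) = C1 + Integral(z/cos(z), z)


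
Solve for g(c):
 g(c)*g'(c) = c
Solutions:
 g(c) = -sqrt(C1 + c^2)
 g(c) = sqrt(C1 + c^2)


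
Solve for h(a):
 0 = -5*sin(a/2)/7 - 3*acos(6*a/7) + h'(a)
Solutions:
 h(a) = C1 + 3*a*acos(6*a/7) - sqrt(49 - 36*a^2)/2 - 10*cos(a/2)/7


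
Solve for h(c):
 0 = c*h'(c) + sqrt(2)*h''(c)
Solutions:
 h(c) = C1 + C2*erf(2^(1/4)*c/2)


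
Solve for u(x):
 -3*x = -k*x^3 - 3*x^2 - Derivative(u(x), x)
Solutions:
 u(x) = C1 - k*x^4/4 - x^3 + 3*x^2/2


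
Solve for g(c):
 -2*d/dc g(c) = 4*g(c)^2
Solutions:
 g(c) = 1/(C1 + 2*c)


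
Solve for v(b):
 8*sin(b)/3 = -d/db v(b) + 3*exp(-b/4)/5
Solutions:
 v(b) = C1 + 8*cos(b)/3 - 12*exp(-b/4)/5


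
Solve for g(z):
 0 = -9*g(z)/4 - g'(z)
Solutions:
 g(z) = C1*exp(-9*z/4)


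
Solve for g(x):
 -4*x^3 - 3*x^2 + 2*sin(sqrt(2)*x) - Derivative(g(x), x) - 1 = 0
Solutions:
 g(x) = C1 - x^4 - x^3 - x - sqrt(2)*cos(sqrt(2)*x)


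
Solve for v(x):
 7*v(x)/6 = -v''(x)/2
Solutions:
 v(x) = C1*sin(sqrt(21)*x/3) + C2*cos(sqrt(21)*x/3)


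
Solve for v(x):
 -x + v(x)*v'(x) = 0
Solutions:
 v(x) = -sqrt(C1 + x^2)
 v(x) = sqrt(C1 + x^2)


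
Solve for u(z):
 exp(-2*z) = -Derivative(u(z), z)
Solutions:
 u(z) = C1 + exp(-2*z)/2


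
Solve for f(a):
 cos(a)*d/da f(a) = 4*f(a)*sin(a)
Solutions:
 f(a) = C1/cos(a)^4


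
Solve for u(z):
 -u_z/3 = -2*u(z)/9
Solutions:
 u(z) = C1*exp(2*z/3)


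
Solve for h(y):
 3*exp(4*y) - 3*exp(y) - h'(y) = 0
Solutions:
 h(y) = C1 + 3*exp(4*y)/4 - 3*exp(y)


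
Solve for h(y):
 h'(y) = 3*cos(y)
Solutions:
 h(y) = C1 + 3*sin(y)


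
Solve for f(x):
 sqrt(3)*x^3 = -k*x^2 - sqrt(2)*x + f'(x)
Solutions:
 f(x) = C1 + k*x^3/3 + sqrt(3)*x^4/4 + sqrt(2)*x^2/2


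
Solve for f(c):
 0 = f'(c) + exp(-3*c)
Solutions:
 f(c) = C1 + exp(-3*c)/3


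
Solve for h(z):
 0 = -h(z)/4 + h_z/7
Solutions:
 h(z) = C1*exp(7*z/4)


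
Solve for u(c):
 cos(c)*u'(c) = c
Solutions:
 u(c) = C1 + Integral(c/cos(c), c)


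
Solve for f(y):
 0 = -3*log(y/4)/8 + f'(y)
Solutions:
 f(y) = C1 + 3*y*log(y)/8 - 3*y*log(2)/4 - 3*y/8


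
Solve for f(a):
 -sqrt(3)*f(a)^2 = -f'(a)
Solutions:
 f(a) = -1/(C1 + sqrt(3)*a)


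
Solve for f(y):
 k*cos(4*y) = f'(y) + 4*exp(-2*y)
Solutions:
 f(y) = C1 + k*sin(4*y)/4 + 2*exp(-2*y)


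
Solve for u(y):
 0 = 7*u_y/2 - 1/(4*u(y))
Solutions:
 u(y) = -sqrt(C1 + 7*y)/7
 u(y) = sqrt(C1 + 7*y)/7


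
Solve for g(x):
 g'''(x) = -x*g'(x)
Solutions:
 g(x) = C1 + Integral(C2*airyai(-x) + C3*airybi(-x), x)


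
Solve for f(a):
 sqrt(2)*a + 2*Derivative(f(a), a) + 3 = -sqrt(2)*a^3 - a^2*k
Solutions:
 f(a) = C1 - sqrt(2)*a^4/8 - a^3*k/6 - sqrt(2)*a^2/4 - 3*a/2


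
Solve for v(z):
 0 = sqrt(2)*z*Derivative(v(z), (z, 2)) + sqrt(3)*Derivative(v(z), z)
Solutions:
 v(z) = C1 + C2*z^(1 - sqrt(6)/2)


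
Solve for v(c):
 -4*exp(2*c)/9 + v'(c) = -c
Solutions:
 v(c) = C1 - c^2/2 + 2*exp(2*c)/9


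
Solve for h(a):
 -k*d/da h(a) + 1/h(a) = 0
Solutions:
 h(a) = -sqrt(C1 + 2*a/k)
 h(a) = sqrt(C1 + 2*a/k)


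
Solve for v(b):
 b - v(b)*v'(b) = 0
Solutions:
 v(b) = -sqrt(C1 + b^2)
 v(b) = sqrt(C1 + b^2)


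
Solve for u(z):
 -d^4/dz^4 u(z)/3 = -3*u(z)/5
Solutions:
 u(z) = C1*exp(-sqrt(3)*5^(3/4)*z/5) + C2*exp(sqrt(3)*5^(3/4)*z/5) + C3*sin(sqrt(3)*5^(3/4)*z/5) + C4*cos(sqrt(3)*5^(3/4)*z/5)


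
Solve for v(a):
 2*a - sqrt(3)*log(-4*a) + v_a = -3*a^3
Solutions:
 v(a) = C1 - 3*a^4/4 - a^2 + sqrt(3)*a*log(-a) + sqrt(3)*a*(-1 + 2*log(2))


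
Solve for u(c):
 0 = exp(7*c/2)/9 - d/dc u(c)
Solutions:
 u(c) = C1 + 2*exp(7*c/2)/63


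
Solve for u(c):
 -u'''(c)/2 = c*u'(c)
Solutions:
 u(c) = C1 + Integral(C2*airyai(-2^(1/3)*c) + C3*airybi(-2^(1/3)*c), c)


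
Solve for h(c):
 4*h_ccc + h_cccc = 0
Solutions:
 h(c) = C1 + C2*c + C3*c^2 + C4*exp(-4*c)


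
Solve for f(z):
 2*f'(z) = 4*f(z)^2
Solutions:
 f(z) = -1/(C1 + 2*z)


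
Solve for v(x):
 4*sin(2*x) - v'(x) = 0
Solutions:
 v(x) = C1 - 2*cos(2*x)


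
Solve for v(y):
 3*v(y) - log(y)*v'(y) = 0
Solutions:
 v(y) = C1*exp(3*li(y))


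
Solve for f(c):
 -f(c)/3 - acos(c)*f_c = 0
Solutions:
 f(c) = C1*exp(-Integral(1/acos(c), c)/3)


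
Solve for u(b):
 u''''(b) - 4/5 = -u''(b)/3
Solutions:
 u(b) = C1 + C2*b + C3*sin(sqrt(3)*b/3) + C4*cos(sqrt(3)*b/3) + 6*b^2/5


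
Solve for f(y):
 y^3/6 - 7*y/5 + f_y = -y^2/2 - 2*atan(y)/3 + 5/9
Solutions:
 f(y) = C1 - y^4/24 - y^3/6 + 7*y^2/10 - 2*y*atan(y)/3 + 5*y/9 + log(y^2 + 1)/3


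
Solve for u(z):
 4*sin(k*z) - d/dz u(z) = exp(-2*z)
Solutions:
 u(z) = C1 + exp(-2*z)/2 - 4*cos(k*z)/k


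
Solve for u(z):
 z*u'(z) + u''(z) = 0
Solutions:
 u(z) = C1 + C2*erf(sqrt(2)*z/2)


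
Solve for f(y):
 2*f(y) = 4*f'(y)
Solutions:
 f(y) = C1*exp(y/2)


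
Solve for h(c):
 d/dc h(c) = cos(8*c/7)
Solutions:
 h(c) = C1 + 7*sin(8*c/7)/8


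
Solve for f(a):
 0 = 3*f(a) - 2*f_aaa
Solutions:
 f(a) = C3*exp(2^(2/3)*3^(1/3)*a/2) + (C1*sin(2^(2/3)*3^(5/6)*a/4) + C2*cos(2^(2/3)*3^(5/6)*a/4))*exp(-2^(2/3)*3^(1/3)*a/4)


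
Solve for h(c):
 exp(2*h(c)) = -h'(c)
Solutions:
 h(c) = log(-sqrt(-1/(C1 - c))) - log(2)/2
 h(c) = log(-1/(C1 - c))/2 - log(2)/2


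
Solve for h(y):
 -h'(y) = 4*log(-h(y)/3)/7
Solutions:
 7*Integral(1/(log(-_y) - log(3)), (_y, h(y)))/4 = C1 - y


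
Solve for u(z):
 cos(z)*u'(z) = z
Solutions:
 u(z) = C1 + Integral(z/cos(z), z)


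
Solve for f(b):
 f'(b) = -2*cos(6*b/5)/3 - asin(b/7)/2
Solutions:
 f(b) = C1 - b*asin(b/7)/2 - sqrt(49 - b^2)/2 - 5*sin(6*b/5)/9


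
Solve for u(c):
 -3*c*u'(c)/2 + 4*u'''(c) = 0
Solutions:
 u(c) = C1 + Integral(C2*airyai(3^(1/3)*c/2) + C3*airybi(3^(1/3)*c/2), c)


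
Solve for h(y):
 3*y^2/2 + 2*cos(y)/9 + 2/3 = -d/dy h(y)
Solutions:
 h(y) = C1 - y^3/2 - 2*y/3 - 2*sin(y)/9


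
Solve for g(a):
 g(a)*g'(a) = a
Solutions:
 g(a) = -sqrt(C1 + a^2)
 g(a) = sqrt(C1 + a^2)


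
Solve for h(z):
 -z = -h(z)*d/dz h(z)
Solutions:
 h(z) = -sqrt(C1 + z^2)
 h(z) = sqrt(C1 + z^2)


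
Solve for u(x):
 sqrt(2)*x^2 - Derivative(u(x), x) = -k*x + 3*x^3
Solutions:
 u(x) = C1 + k*x^2/2 - 3*x^4/4 + sqrt(2)*x^3/3


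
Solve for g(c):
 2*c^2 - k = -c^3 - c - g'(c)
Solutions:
 g(c) = C1 - c^4/4 - 2*c^3/3 - c^2/2 + c*k


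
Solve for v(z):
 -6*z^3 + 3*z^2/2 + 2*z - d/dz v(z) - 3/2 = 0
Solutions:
 v(z) = C1 - 3*z^4/2 + z^3/2 + z^2 - 3*z/2


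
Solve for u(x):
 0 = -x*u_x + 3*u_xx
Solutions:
 u(x) = C1 + C2*erfi(sqrt(6)*x/6)


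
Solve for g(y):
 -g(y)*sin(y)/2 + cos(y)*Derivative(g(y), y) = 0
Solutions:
 g(y) = C1/sqrt(cos(y))


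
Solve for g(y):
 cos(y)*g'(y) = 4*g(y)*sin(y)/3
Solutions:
 g(y) = C1/cos(y)^(4/3)


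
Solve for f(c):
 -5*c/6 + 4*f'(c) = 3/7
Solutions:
 f(c) = C1 + 5*c^2/48 + 3*c/28


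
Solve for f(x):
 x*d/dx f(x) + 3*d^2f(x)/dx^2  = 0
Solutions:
 f(x) = C1 + C2*erf(sqrt(6)*x/6)


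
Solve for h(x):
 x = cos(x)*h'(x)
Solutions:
 h(x) = C1 + Integral(x/cos(x), x)


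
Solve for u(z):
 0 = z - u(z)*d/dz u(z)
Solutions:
 u(z) = -sqrt(C1 + z^2)
 u(z) = sqrt(C1 + z^2)


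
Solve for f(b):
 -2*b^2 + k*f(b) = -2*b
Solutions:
 f(b) = 2*b*(b - 1)/k


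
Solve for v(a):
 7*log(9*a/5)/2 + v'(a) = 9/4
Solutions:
 v(a) = C1 - 7*a*log(a)/2 - 7*a*log(3) + 7*a*log(5)/2 + 23*a/4


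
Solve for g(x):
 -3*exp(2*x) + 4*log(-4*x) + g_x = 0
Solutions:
 g(x) = C1 - 4*x*log(-x) + 4*x*(1 - 2*log(2)) + 3*exp(2*x)/2


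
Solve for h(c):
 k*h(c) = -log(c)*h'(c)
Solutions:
 h(c) = C1*exp(-k*li(c))


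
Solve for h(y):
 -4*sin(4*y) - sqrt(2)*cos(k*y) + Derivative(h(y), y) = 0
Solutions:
 h(y) = C1 - cos(4*y) + sqrt(2)*sin(k*y)/k


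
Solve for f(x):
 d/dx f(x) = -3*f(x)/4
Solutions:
 f(x) = C1*exp(-3*x/4)


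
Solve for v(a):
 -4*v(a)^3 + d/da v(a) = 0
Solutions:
 v(a) = -sqrt(2)*sqrt(-1/(C1 + 4*a))/2
 v(a) = sqrt(2)*sqrt(-1/(C1 + 4*a))/2


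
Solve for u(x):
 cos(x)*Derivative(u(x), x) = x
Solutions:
 u(x) = C1 + Integral(x/cos(x), x)


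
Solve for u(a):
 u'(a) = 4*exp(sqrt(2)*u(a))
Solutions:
 u(a) = sqrt(2)*(2*log(-1/(C1 + 4*a)) - log(2))/4


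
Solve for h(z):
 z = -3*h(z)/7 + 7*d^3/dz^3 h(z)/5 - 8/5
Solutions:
 h(z) = C3*exp(105^(1/3)*z/7) - 7*z/3 + (C1*sin(3^(5/6)*35^(1/3)*z/14) + C2*cos(3^(5/6)*35^(1/3)*z/14))*exp(-105^(1/3)*z/14) - 56/15


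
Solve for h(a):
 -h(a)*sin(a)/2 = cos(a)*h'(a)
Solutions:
 h(a) = C1*sqrt(cos(a))


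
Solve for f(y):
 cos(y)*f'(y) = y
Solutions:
 f(y) = C1 + Integral(y/cos(y), y)


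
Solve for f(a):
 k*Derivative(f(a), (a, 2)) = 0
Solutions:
 f(a) = C1 + C2*a


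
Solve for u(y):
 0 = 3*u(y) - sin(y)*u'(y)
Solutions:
 u(y) = C1*(cos(y) - 1)^(3/2)/(cos(y) + 1)^(3/2)


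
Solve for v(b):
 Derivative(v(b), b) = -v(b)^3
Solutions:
 v(b) = -sqrt(2)*sqrt(-1/(C1 - b))/2
 v(b) = sqrt(2)*sqrt(-1/(C1 - b))/2


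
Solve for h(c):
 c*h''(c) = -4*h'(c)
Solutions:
 h(c) = C1 + C2/c^3


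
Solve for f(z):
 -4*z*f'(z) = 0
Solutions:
 f(z) = C1


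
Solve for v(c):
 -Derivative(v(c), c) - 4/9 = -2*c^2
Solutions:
 v(c) = C1 + 2*c^3/3 - 4*c/9


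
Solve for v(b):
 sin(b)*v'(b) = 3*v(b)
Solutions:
 v(b) = C1*(cos(b) - 1)^(3/2)/(cos(b) + 1)^(3/2)


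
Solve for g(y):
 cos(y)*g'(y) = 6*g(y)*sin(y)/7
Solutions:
 g(y) = C1/cos(y)^(6/7)


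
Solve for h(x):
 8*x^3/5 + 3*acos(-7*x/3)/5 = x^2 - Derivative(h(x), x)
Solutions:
 h(x) = C1 - 2*x^4/5 + x^3/3 - 3*x*acos(-7*x/3)/5 - 3*sqrt(9 - 49*x^2)/35


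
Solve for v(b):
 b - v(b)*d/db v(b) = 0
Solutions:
 v(b) = -sqrt(C1 + b^2)
 v(b) = sqrt(C1 + b^2)


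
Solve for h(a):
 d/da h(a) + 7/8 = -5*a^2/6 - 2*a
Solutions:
 h(a) = C1 - 5*a^3/18 - a^2 - 7*a/8


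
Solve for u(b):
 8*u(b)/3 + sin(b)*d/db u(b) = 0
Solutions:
 u(b) = C1*(cos(b) + 1)^(4/3)/(cos(b) - 1)^(4/3)


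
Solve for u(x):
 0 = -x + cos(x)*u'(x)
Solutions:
 u(x) = C1 + Integral(x/cos(x), x)


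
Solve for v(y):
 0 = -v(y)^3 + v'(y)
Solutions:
 v(y) = -sqrt(2)*sqrt(-1/(C1 + y))/2
 v(y) = sqrt(2)*sqrt(-1/(C1 + y))/2


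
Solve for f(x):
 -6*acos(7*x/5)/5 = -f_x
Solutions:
 f(x) = C1 + 6*x*acos(7*x/5)/5 - 6*sqrt(25 - 49*x^2)/35


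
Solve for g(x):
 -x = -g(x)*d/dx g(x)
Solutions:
 g(x) = -sqrt(C1 + x^2)
 g(x) = sqrt(C1 + x^2)


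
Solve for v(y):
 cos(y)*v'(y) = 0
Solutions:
 v(y) = C1


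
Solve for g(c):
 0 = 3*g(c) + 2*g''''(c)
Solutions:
 g(c) = (C1*sin(6^(1/4)*c/2) + C2*cos(6^(1/4)*c/2))*exp(-6^(1/4)*c/2) + (C3*sin(6^(1/4)*c/2) + C4*cos(6^(1/4)*c/2))*exp(6^(1/4)*c/2)


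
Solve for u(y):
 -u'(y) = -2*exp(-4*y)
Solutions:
 u(y) = C1 - exp(-4*y)/2


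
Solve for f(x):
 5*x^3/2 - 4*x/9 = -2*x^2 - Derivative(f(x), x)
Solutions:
 f(x) = C1 - 5*x^4/8 - 2*x^3/3 + 2*x^2/9


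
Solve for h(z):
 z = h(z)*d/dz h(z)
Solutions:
 h(z) = -sqrt(C1 + z^2)
 h(z) = sqrt(C1 + z^2)


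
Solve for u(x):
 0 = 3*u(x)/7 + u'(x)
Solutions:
 u(x) = C1*exp(-3*x/7)


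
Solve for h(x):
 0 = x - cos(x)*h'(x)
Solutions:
 h(x) = C1 + Integral(x/cos(x), x)


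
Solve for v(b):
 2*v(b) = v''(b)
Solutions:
 v(b) = C1*exp(-sqrt(2)*b) + C2*exp(sqrt(2)*b)


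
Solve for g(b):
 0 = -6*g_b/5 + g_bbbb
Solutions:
 g(b) = C1 + C4*exp(5^(2/3)*6^(1/3)*b/5) + (C2*sin(2^(1/3)*3^(5/6)*5^(2/3)*b/10) + C3*cos(2^(1/3)*3^(5/6)*5^(2/3)*b/10))*exp(-5^(2/3)*6^(1/3)*b/10)


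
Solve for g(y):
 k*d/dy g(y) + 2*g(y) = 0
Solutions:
 g(y) = C1*exp(-2*y/k)


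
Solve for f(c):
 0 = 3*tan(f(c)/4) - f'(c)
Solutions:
 f(c) = -4*asin(C1*exp(3*c/4)) + 4*pi
 f(c) = 4*asin(C1*exp(3*c/4))


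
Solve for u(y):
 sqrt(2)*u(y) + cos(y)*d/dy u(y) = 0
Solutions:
 u(y) = C1*(sin(y) - 1)^(sqrt(2)/2)/(sin(y) + 1)^(sqrt(2)/2)


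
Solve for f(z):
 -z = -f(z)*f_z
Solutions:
 f(z) = -sqrt(C1 + z^2)
 f(z) = sqrt(C1 + z^2)


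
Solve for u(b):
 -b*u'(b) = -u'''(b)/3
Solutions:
 u(b) = C1 + Integral(C2*airyai(3^(1/3)*b) + C3*airybi(3^(1/3)*b), b)


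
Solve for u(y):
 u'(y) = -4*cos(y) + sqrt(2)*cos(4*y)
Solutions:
 u(y) = C1 - 4*sin(y) + sqrt(2)*sin(4*y)/4


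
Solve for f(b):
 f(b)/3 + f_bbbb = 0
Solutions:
 f(b) = (C1*sin(sqrt(2)*3^(3/4)*b/6) + C2*cos(sqrt(2)*3^(3/4)*b/6))*exp(-sqrt(2)*3^(3/4)*b/6) + (C3*sin(sqrt(2)*3^(3/4)*b/6) + C4*cos(sqrt(2)*3^(3/4)*b/6))*exp(sqrt(2)*3^(3/4)*b/6)


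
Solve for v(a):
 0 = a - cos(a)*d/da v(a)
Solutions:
 v(a) = C1 + Integral(a/cos(a), a)


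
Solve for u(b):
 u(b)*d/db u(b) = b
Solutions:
 u(b) = -sqrt(C1 + b^2)
 u(b) = sqrt(C1 + b^2)


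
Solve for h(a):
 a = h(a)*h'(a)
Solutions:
 h(a) = -sqrt(C1 + a^2)
 h(a) = sqrt(C1 + a^2)


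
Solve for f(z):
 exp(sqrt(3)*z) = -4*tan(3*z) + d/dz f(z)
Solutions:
 f(z) = C1 + sqrt(3)*exp(sqrt(3)*z)/3 - 4*log(cos(3*z))/3


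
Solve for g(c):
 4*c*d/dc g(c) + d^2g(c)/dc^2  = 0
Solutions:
 g(c) = C1 + C2*erf(sqrt(2)*c)


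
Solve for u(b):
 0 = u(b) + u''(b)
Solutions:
 u(b) = C1*sin(b) + C2*cos(b)


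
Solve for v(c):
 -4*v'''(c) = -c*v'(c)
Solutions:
 v(c) = C1 + Integral(C2*airyai(2^(1/3)*c/2) + C3*airybi(2^(1/3)*c/2), c)


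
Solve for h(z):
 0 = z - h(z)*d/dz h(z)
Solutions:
 h(z) = -sqrt(C1 + z^2)
 h(z) = sqrt(C1 + z^2)


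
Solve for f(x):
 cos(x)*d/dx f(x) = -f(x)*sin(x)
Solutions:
 f(x) = C1*cos(x)


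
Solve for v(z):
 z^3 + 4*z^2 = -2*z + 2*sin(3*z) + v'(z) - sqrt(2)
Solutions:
 v(z) = C1 + z^4/4 + 4*z^3/3 + z^2 + sqrt(2)*z + 2*cos(3*z)/3


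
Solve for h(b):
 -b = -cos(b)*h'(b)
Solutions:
 h(b) = C1 + Integral(b/cos(b), b)


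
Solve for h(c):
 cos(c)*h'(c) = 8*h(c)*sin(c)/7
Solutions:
 h(c) = C1/cos(c)^(8/7)


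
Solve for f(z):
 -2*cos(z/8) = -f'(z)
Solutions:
 f(z) = C1 + 16*sin(z/8)


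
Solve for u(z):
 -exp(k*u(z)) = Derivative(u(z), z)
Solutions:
 u(z) = Piecewise((log(1/(C1*k + k*z))/k, Ne(k, 0)), (nan, True))
 u(z) = Piecewise((C1 - z, Eq(k, 0)), (nan, True))


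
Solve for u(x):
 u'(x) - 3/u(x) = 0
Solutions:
 u(x) = -sqrt(C1 + 6*x)
 u(x) = sqrt(C1 + 6*x)


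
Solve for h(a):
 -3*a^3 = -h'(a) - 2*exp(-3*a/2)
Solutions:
 h(a) = C1 + 3*a^4/4 + 4*exp(-3*a/2)/3


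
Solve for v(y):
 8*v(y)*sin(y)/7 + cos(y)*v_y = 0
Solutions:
 v(y) = C1*cos(y)^(8/7)


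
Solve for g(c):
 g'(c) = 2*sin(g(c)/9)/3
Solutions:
 -2*c/3 + 9*log(cos(g(c)/9) - 1)/2 - 9*log(cos(g(c)/9) + 1)/2 = C1


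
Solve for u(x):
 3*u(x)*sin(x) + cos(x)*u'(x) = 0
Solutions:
 u(x) = C1*cos(x)^3


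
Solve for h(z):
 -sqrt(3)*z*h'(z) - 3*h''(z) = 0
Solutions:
 h(z) = C1 + C2*erf(sqrt(2)*3^(3/4)*z/6)


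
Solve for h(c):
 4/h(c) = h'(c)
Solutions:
 h(c) = -sqrt(C1 + 8*c)
 h(c) = sqrt(C1 + 8*c)


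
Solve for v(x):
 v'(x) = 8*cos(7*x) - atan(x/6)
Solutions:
 v(x) = C1 - x*atan(x/6) + 3*log(x^2 + 36) + 8*sin(7*x)/7


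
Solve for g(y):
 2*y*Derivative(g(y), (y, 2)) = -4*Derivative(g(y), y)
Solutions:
 g(y) = C1 + C2/y


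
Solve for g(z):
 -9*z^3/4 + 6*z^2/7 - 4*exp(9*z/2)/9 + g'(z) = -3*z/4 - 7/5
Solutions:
 g(z) = C1 + 9*z^4/16 - 2*z^3/7 - 3*z^2/8 - 7*z/5 + 8*exp(9*z/2)/81


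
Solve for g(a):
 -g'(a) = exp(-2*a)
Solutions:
 g(a) = C1 + exp(-2*a)/2


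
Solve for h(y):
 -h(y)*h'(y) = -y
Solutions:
 h(y) = -sqrt(C1 + y^2)
 h(y) = sqrt(C1 + y^2)


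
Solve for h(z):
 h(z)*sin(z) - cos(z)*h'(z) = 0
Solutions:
 h(z) = C1/cos(z)


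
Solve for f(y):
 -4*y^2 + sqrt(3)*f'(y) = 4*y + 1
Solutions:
 f(y) = C1 + 4*sqrt(3)*y^3/9 + 2*sqrt(3)*y^2/3 + sqrt(3)*y/3


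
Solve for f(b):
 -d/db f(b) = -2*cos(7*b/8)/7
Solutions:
 f(b) = C1 + 16*sin(7*b/8)/49


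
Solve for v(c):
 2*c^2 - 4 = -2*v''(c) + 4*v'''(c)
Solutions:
 v(c) = C1 + C2*c + C3*exp(c/2) - c^4/12 - 2*c^3/3 - 3*c^2


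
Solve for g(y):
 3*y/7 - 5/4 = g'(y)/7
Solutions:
 g(y) = C1 + 3*y^2/2 - 35*y/4


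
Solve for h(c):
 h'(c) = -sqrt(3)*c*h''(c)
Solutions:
 h(c) = C1 + C2*c^(1 - sqrt(3)/3)


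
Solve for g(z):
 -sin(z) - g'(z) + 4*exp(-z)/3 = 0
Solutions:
 g(z) = C1 + cos(z) - 4*exp(-z)/3


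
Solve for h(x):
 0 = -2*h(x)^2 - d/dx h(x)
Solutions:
 h(x) = 1/(C1 + 2*x)


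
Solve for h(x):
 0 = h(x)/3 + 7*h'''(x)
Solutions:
 h(x) = C3*exp(-21^(2/3)*x/21) + (C1*sin(3^(1/6)*7^(2/3)*x/14) + C2*cos(3^(1/6)*7^(2/3)*x/14))*exp(21^(2/3)*x/42)


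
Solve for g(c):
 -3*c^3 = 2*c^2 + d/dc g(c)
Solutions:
 g(c) = C1 - 3*c^4/4 - 2*c^3/3


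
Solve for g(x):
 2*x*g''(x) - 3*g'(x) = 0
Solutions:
 g(x) = C1 + C2*x^(5/2)


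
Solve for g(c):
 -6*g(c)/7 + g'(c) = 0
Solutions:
 g(c) = C1*exp(6*c/7)


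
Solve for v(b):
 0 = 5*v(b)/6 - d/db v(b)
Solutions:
 v(b) = C1*exp(5*b/6)


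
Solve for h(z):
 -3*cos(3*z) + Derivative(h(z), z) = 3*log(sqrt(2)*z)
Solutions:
 h(z) = C1 + 3*z*log(z) - 3*z + 3*z*log(2)/2 + sin(3*z)


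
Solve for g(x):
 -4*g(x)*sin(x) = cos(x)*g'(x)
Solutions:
 g(x) = C1*cos(x)^4


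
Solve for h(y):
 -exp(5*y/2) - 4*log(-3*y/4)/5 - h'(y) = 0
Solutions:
 h(y) = C1 - 4*y*log(-y)/5 + 4*y*(-log(3) + 1 + 2*log(2))/5 - 2*exp(5*y/2)/5


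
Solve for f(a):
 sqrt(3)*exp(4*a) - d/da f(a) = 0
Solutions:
 f(a) = C1 + sqrt(3)*exp(4*a)/4


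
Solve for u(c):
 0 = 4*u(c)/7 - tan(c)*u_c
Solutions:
 u(c) = C1*sin(c)^(4/7)


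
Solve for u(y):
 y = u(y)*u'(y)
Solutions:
 u(y) = -sqrt(C1 + y^2)
 u(y) = sqrt(C1 + y^2)


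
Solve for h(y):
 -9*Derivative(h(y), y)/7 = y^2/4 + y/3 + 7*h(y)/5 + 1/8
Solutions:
 h(y) = C1*exp(-49*y/45) - 5*y^2/28 + 185*y/2058 - 23105/134456


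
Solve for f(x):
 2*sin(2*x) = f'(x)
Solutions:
 f(x) = C1 - cos(2*x)


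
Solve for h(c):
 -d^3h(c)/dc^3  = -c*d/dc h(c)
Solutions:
 h(c) = C1 + Integral(C2*airyai(c) + C3*airybi(c), c)


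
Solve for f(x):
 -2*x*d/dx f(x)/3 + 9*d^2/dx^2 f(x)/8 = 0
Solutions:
 f(x) = C1 + C2*erfi(2*sqrt(6)*x/9)


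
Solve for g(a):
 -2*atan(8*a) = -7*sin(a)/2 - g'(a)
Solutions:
 g(a) = C1 + 2*a*atan(8*a) - log(64*a^2 + 1)/8 + 7*cos(a)/2


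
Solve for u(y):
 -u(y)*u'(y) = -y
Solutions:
 u(y) = -sqrt(C1 + y^2)
 u(y) = sqrt(C1 + y^2)


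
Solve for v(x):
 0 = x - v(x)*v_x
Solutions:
 v(x) = -sqrt(C1 + x^2)
 v(x) = sqrt(C1 + x^2)


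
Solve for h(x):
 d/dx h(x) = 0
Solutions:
 h(x) = C1


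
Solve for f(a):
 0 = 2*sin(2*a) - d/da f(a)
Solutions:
 f(a) = C1 - cos(2*a)


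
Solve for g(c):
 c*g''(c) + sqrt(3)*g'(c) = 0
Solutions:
 g(c) = C1 + C2*c^(1 - sqrt(3))
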